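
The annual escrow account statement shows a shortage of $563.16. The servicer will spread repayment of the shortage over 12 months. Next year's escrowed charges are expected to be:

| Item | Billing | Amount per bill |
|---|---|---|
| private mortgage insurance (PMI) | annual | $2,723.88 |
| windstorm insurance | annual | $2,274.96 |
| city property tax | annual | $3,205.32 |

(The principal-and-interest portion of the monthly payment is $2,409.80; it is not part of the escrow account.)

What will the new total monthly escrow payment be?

Private mortgage insurance (PMI) = $2,723.88
Windstorm insurance = $2,274.96
City property tax = $3,205.32
Yearly total = $2,723.88 + $2,274.96 + $3,205.32 = $8,204.16
Monthly escrow = $8,204.16 ÷ 12 = $683.68
Shortage per month = $563.16 / 12 = $46.93
New monthly escrow = $683.68 + $46.93 = $730.61

$730.61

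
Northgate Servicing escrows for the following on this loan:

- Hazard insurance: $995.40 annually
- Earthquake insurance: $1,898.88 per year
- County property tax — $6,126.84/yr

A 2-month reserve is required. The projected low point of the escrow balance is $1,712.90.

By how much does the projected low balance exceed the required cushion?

$209.38

Hazard insurance = $995.40/yr
Earthquake insurance = $1,898.88/yr
County property tax = $6,126.84/yr
Annual escrow total = $995.40 + $1,898.88 + $6,126.84 = $9,021.12
Per month = $9,021.12 ÷ 12 = $751.76
Required reserve = 2 × $751.76 = $1,503.52
Excess over cushion: $1,712.90 − $1,503.52 = $209.38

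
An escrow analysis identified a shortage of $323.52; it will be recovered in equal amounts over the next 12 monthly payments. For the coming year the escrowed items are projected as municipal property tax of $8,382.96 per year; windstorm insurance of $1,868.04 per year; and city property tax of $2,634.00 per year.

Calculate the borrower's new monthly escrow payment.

$1,100.71

Municipal property tax = $8,382.96
Windstorm insurance = $1,868.04
City property tax = $2,634.00
Yearly total = $12,885.00
Per month = $12,885.00 ÷ 12 = $1,073.75
Shortage per month = $323.52 / 12 = $26.96
New monthly escrow = $1,073.75 + $26.96 = $1,100.71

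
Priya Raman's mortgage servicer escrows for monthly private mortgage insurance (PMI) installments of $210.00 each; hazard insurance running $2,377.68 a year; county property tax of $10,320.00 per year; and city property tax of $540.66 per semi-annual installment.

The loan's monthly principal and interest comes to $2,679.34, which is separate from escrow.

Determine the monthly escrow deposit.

Private mortgage insurance (PMI) = $210.00 × 12 = $2,520.00 per year
Hazard insurance = $2,377.68 per year
County property tax = $10,320.00 per year
City property tax = $540.66 × 2 = $1,081.32 per year
Annual escrow total = $2,520.00 + $2,377.68 + $10,320.00 + $1,081.32 = $16,299.00
Per month = $16,299.00 / 12 = $1,358.25

$1,358.25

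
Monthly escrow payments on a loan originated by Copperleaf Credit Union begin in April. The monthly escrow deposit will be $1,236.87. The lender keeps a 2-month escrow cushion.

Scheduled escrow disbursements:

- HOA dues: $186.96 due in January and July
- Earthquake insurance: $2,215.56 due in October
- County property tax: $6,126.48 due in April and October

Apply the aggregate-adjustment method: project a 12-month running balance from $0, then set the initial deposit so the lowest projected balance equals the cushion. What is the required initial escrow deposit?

$8,471.13

Cushion = 2 × $1,236.87 = $2,473.74
Trial balance (start $0, +$1,236.87 each month, − disbursements):
  Apr: +$1,236.87 − $6,126.48 → -$4,889.61
  May: +$1,236.87 → -$3,652.74
  Jun: +$1,236.87 → -$2,415.87
  Jul: +$1,236.87 − $186.96 → -$1,365.96
  Aug: +$1,236.87 → -$129.09
  Sep: +$1,236.87 → $1,107.78
  Oct: +$1,236.87 − $8,342.04 → -$5,997.39
  Nov: +$1,236.87 → -$4,760.52
  Dec: +$1,236.87 → -$3,523.65
  Jan: +$1,236.87 − $186.96 → -$2,473.74
  Feb: +$1,236.87 → -$1,236.87
  Mar: +$1,236.87 → $0.00
Lowest trial balance = -$5,997.39 (Oct)
Initial deposit = cushion − low point = $2,473.74 − (-$5,997.39) = $8,471.13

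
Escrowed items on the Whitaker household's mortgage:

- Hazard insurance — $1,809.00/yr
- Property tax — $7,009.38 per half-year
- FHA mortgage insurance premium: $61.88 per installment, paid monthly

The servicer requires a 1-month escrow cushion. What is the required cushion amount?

$1,380.86

Hazard insurance = $1,809.00
Property tax = $7,009.38 × 2 = $14,018.76
FHA mortgage insurance premium = $61.88 × 12 = $742.56
Yearly total = $1,809.00 + $14,018.76 + $742.56 = $16,570.32
Base monthly escrow = $16,570.32 / 12 = $1,380.86
Cushion = 1 × $1,380.86 = $1,380.86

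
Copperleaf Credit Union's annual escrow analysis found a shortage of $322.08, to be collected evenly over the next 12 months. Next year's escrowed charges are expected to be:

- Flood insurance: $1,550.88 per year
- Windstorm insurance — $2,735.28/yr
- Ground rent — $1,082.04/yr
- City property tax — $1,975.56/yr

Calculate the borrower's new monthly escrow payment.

Flood insurance: $1,550.88/yr
Windstorm insurance: $2,735.28/yr
Ground rent: $1,082.04/yr
City property tax: $1,975.56/yr
Total per year = $1,550.88 + $2,735.28 + $1,082.04 + $1,975.56 = $7,343.76
Monthly escrow = $7,343.76 ÷ 12 = $611.98
Shortage spread = $322.08 / 12 = $26.84/mo
New monthly escrow = $611.98 + $26.84 = $638.82

$638.82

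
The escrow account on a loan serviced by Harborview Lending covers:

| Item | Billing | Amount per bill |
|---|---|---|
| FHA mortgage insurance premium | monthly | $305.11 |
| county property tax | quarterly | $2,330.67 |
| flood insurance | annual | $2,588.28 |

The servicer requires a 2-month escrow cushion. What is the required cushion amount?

FHA mortgage insurance premium — $305.11 × 12 = $3,661.32 per year
County property tax — $2,330.67 × 4 = $9,322.68 per year
Flood insurance — $2,588.28 per year
Total annual escrow = $15,572.28
Monthly escrow = $15,572.28 ÷ 12 = $1,297.69
Reserve = 2 × $1,297.69 = $2,595.38

$2,595.38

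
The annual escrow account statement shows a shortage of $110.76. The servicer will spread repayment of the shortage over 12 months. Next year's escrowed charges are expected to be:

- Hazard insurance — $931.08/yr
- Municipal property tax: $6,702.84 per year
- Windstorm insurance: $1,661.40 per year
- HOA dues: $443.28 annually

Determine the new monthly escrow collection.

$820.78

Hazard insurance — $931.08 annually
Municipal property tax — $6,702.84 annually
Windstorm insurance — $1,661.40 annually
HOA dues — $443.28 annually
Yearly total = $931.08 + $6,702.84 + $1,661.40 + $443.28 = $9,738.60
Monthly = $9,738.60 / 12 = $811.55
Shortage spread = $110.76 ÷ 12 = $9.23/mo
Adjusted monthly = $811.55 + $9.23 = $820.78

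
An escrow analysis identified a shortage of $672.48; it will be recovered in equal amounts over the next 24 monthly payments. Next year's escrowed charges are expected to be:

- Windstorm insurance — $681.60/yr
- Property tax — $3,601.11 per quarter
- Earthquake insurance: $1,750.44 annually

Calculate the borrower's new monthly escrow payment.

Windstorm insurance = $681.60 annually
Property tax = $3,601.11 × 4 = $14,404.44 annually
Earthquake insurance = $1,750.44 annually
Annual escrow total = $16,836.48
Base monthly escrow = $16,836.48 / 12 = $1,403.04
Shortage spread = $672.48 ÷ 24 = $28.02/mo
New monthly escrow = $1,403.04 + $28.02 = $1,431.06

$1,431.06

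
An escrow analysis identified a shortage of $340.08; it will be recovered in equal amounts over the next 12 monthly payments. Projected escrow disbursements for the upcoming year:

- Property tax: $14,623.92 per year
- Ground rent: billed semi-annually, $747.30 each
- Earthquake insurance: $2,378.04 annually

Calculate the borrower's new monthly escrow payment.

$1,569.72

Property tax — $14,623.92 annually
Ground rent — $747.30 × 2 = $1,494.60 annually
Earthquake insurance — $2,378.04 annually
Yearly total = $14,623.92 + $1,494.60 + $2,378.04 = $18,496.56
Monthly escrow = $18,496.56 ÷ 12 = $1,541.38
Monthly shortage recovery: $340.08 ÷ 12 = $28.34
Adjusted monthly = $1,541.38 + $28.34 = $1,569.72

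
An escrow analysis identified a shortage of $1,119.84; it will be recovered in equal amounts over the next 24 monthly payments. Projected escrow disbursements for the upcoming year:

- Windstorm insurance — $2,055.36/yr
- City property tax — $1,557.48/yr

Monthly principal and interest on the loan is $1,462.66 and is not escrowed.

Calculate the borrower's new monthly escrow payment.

$347.73

Windstorm insurance — $2,055.36
City property tax — $1,557.48
Combined annual = $3,612.84
Base monthly escrow = $3,612.84 / 12 = $301.07
Shortage spread = $1,119.84 ÷ 24 = $46.66/mo
New monthly escrow = $301.07 + $46.66 = $347.73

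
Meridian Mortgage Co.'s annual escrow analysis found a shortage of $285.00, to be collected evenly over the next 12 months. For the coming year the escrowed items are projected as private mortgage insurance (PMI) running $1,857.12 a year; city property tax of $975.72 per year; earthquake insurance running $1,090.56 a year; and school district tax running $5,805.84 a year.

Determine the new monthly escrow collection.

Private mortgage insurance (PMI): $1,857.12 per year
City property tax: $975.72 per year
Earthquake insurance: $1,090.56 per year
School district tax: $5,805.84 per year
Total annual escrow = $9,729.24
Per month = $9,729.24 / 12 = $810.77
Shortage spread = $285.00 / 12 = $23.75/mo
Adjusted monthly = $810.77 + $23.75 = $834.52

$834.52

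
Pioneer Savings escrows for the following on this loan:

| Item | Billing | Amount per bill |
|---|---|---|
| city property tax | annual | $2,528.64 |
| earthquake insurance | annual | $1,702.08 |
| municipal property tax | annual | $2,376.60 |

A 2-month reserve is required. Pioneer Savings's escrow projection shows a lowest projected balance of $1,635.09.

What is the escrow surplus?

$533.87

City property tax: $2,528.64/yr
Earthquake insurance: $1,702.08/yr
Municipal property tax: $2,376.60/yr
Yearly total = $2,528.64 + $1,702.08 + $2,376.60 = $6,607.32
Monthly = $6,607.32 / 12 = $550.61
Required cushion = 2 × $550.61 = $1,101.22
Surplus = $1,635.09 − $1,101.22 = $533.87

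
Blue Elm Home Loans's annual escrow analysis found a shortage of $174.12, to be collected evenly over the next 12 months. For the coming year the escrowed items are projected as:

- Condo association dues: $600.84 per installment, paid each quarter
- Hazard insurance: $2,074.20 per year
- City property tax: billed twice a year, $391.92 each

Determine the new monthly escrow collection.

Condo association dues = $600.84 × 4 = $2,403.36/yr
Hazard insurance = $2,074.20/yr
City property tax = $391.92 × 2 = $783.84/yr
Total annual escrow = $2,403.36 + $2,074.20 + $783.84 = $5,261.40
Monthly escrow = $5,261.40 / 12 = $438.45
Shortage per month = $174.12 ÷ 12 = $14.51
New monthly escrow = $438.45 + $14.51 = $452.96

$452.96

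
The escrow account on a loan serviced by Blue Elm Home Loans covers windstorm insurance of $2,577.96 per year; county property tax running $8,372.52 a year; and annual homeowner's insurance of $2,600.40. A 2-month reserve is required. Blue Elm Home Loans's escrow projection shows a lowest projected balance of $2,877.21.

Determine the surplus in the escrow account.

$618.73

Windstorm insurance = $2,577.96
County property tax = $8,372.52
Homeowner's insurance = $2,600.40
Annual escrow total = $2,577.96 + $8,372.52 + $2,600.40 = $13,550.88
Monthly = $13,550.88 ÷ 12 = $1,129.24
Required cushion = 2 × $1,129.24 = $2,258.48
Surplus = $2,877.21 − $2,258.48 = $618.73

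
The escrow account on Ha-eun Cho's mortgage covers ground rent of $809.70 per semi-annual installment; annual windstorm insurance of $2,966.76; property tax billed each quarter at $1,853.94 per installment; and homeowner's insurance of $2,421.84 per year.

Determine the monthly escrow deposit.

Ground rent — $809.70 × 2 = $1,619.40 per year
Windstorm insurance — $2,966.76 per year
Property tax — $1,853.94 × 4 = $7,415.76 per year
Homeowner's insurance — $2,421.84 per year
Annual escrow total = $1,619.40 + $2,966.76 + $7,415.76 + $2,421.84 = $14,423.76
Monthly = $14,423.76 / 12 = $1,201.98

$1,201.98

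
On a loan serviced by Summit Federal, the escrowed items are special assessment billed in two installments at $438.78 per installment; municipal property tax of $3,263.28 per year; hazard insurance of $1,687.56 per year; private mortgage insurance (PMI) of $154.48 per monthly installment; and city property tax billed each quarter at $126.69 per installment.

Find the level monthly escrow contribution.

Special assessment = $438.78 × 2 = $877.56
Municipal property tax = $3,263.28
Hazard insurance = $1,687.56
Private mortgage insurance (PMI) = $154.48 × 12 = $1,853.76
City property tax = $126.69 × 4 = $506.76
Total annual escrow = $8,188.92
Monthly escrow = $8,188.92 / 12 = $682.41

$682.41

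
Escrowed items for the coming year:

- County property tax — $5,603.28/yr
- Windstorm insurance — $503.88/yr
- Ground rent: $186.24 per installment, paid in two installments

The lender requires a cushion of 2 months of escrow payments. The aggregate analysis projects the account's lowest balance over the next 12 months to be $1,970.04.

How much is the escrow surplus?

County property tax: $5,603.28 per year
Windstorm insurance: $503.88 per year
Ground rent: $186.24 × 2 = $372.48 per year
Combined annual = $5,603.28 + $503.88 + $372.48 = $6,479.64
Base monthly escrow = $6,479.64 / 12 = $539.97
Required reserve = 2 × $539.97 = $1,079.94
Surplus = $1,970.04 − $1,079.94 = $890.10

$890.10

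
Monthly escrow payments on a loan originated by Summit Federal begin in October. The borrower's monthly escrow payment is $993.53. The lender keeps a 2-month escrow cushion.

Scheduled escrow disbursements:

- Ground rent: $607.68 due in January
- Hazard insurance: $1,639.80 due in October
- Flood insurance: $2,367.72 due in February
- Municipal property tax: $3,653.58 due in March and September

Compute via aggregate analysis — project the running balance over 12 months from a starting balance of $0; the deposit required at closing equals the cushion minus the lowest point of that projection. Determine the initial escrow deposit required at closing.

Cushion = 2 × $993.53 = $1,987.06
Trial balance (start $0, +$993.53 each month, − disbursements):
  Oct: +$993.53 − $1,639.80 → -$646.27
  Nov: +$993.53 → $347.26
  Dec: +$993.53 → $1,340.79
  Jan: +$993.53 − $607.68 → $1,726.64
  Feb: +$993.53 − $2,367.72 → $352.45
  Mar: +$993.53 − $3,653.58 → -$2,307.60
  Apr: +$993.53 → -$1,314.07
  May: +$993.53 → -$320.54
  Jun: +$993.53 → $672.99
  Jul: +$993.53 → $1,666.52
  Aug: +$993.53 → $2,660.05
  Sep: +$993.53 − $3,653.58 → $0.00
Lowest trial balance = -$2,307.60 (Mar)
Initial deposit = cushion − low point = $1,987.06 − (-$2,307.60) = $4,294.66

$4,294.66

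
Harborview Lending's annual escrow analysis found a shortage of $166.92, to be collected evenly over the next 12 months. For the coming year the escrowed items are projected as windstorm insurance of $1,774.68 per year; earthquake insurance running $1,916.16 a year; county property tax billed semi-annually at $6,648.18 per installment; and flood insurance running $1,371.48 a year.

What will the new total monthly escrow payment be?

Windstorm insurance — $1,774.68
Earthquake insurance — $1,916.16
County property tax — $6,648.18 × 2 = $13,296.36
Flood insurance — $1,371.48
Yearly total = $1,774.68 + $1,916.16 + $13,296.36 + $1,371.48 = $18,358.68
Monthly escrow = $18,358.68 / 12 = $1,529.89
Shortage per month = $166.92 / 12 = $13.91
New monthly escrow = $1,529.89 + $13.91 = $1,543.80

$1,543.80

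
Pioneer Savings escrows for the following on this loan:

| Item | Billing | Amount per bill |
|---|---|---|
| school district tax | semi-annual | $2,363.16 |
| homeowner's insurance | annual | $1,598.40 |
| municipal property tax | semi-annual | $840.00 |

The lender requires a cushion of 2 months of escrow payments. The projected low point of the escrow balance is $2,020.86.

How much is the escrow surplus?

School district tax: $2,363.16 × 2 = $4,726.32
Homeowner's insurance: $1,598.40
Municipal property tax: $840.00 × 2 = $1,680.00
Combined annual = $8,004.72
Per month = $8,004.72 / 12 = $667.06
Cushion = 2 × $667.06 = $1,334.12
Excess over cushion: $2,020.86 − $1,334.12 = $686.74

$686.74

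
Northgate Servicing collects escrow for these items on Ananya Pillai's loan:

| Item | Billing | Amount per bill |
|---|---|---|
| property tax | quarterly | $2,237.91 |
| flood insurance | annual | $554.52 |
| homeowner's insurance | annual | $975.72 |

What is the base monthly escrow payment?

$873.49

Property tax = $2,237.91 × 4 = $8,951.64/yr
Flood insurance = $554.52/yr
Homeowner's insurance = $975.72/yr
Total per year = $8,951.64 + $554.52 + $975.72 = $10,481.88
Monthly escrow = $10,481.88 / 12 = $873.49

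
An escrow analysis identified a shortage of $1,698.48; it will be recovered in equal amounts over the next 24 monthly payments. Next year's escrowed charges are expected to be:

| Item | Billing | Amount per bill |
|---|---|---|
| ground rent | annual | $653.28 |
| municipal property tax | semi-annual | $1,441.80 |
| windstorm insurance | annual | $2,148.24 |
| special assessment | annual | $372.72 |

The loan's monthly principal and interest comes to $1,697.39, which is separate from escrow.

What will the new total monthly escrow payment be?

$575.59

Ground rent: $653.28 per year
Municipal property tax: $1,441.80 × 2 = $2,883.60 per year
Windstorm insurance: $2,148.24 per year
Special assessment: $372.72 per year
Yearly total = $6,057.84
Monthly escrow = $6,057.84 / 12 = $504.82
Monthly shortage recovery: $1,698.48 / 24 = $70.77
New monthly escrow = $504.82 + $70.77 = $575.59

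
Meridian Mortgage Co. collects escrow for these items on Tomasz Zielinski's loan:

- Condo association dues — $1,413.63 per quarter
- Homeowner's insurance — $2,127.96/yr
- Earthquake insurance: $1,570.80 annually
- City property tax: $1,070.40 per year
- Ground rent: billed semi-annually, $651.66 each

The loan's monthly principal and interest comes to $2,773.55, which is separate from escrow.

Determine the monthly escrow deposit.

$977.25

Condo association dues = $1,413.63 × 4 = $5,654.52 per year
Homeowner's insurance = $2,127.96 per year
Earthquake insurance = $1,570.80 per year
City property tax = $1,070.40 per year
Ground rent = $651.66 × 2 = $1,303.32 per year
Combined annual = $5,654.52 + $2,127.96 + $1,570.80 + $1,070.40 + $1,303.32 = $11,727.00
Base monthly escrow = $11,727.00 ÷ 12 = $977.25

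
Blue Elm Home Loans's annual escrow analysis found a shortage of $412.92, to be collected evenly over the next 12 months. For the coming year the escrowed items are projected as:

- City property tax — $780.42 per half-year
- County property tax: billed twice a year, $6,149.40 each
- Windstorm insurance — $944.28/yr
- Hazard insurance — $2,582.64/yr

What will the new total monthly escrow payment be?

City property tax = $780.42 × 2 = $1,560.84 per year
County property tax = $6,149.40 × 2 = $12,298.80 per year
Windstorm insurance = $944.28 per year
Hazard insurance = $2,582.64 per year
Yearly total = $1,560.84 + $12,298.80 + $944.28 + $2,582.64 = $17,386.56
Monthly = $17,386.56 / 12 = $1,448.88
Shortage per month = $412.92 / 12 = $34.41
New monthly escrow = $1,448.88 + $34.41 = $1,483.29

$1,483.29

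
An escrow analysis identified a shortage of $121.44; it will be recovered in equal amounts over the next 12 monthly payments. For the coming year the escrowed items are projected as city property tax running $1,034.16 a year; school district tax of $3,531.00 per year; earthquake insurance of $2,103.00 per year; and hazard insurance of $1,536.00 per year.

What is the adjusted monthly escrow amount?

$693.80

City property tax: $1,034.16 annually
School district tax: $3,531.00 annually
Earthquake insurance: $2,103.00 annually
Hazard insurance: $1,536.00 annually
Total per year = $1,034.16 + $3,531.00 + $2,103.00 + $1,536.00 = $8,204.16
Per month = $8,204.16 ÷ 12 = $683.68
Monthly shortage recovery: $121.44 / 12 = $10.12
New monthly escrow = $683.68 + $10.12 = $693.80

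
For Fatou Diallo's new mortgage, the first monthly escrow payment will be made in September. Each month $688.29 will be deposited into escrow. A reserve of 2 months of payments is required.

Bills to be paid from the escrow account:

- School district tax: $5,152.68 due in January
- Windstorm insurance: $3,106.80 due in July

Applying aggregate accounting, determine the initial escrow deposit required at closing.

$3,087.81

Cushion = 2 × $688.29 = $1,376.58
Trial balance (start $0, +$688.29 each month, − disbursements):
  Sep: +$688.29 → $688.29
  Oct: +$688.29 → $1,376.58
  Nov: +$688.29 → $2,064.87
  Dec: +$688.29 → $2,753.16
  Jan: +$688.29 − $5,152.68 → -$1,711.23
  Feb: +$688.29 → -$1,022.94
  Mar: +$688.29 → -$334.65
  Apr: +$688.29 → $353.64
  May: +$688.29 → $1,041.93
  Jun: +$688.29 → $1,730.22
  Jul: +$688.29 − $3,106.80 → -$688.29
  Aug: +$688.29 → $0.00
Lowest trial balance = -$1,711.23 (Jan)
Initial deposit = cushion − low point = $1,376.58 − (-$1,711.23) = $3,087.81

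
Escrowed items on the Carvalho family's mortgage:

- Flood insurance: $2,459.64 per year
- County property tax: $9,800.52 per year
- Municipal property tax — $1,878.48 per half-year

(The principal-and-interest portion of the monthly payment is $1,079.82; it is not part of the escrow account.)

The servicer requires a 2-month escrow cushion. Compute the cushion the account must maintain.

Flood insurance: $2,459.64 per year
County property tax: $9,800.52 per year
Municipal property tax: $1,878.48 × 2 = $3,756.96 per year
Total annual escrow = $2,459.64 + $9,800.52 + $3,756.96 = $16,017.12
Base monthly escrow = $16,017.12 ÷ 12 = $1,334.76
Cushion = 2 × $1,334.76 = $2,669.52

$2,669.52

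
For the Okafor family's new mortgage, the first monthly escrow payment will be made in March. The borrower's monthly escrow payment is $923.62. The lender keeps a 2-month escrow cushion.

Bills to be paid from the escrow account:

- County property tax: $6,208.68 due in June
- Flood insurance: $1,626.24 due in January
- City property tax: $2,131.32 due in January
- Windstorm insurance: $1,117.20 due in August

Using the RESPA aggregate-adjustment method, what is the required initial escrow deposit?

Cushion = 2 × $923.62 = $1,847.24
Trial balance (start $0, +$923.62 each month, − disbursements):
  Mar: +$923.62 → $923.62
  Apr: +$923.62 → $1,847.24
  May: +$923.62 → $2,770.86
  Jun: +$923.62 − $6,208.68 → -$2,514.20
  Jul: +$923.62 → -$1,590.58
  Aug: +$923.62 − $1,117.20 → -$1,784.16
  Sep: +$923.62 → -$860.54
  Oct: +$923.62 → $63.08
  Nov: +$923.62 → $986.70
  Dec: +$923.62 → $1,910.32
  Jan: +$923.62 − $3,757.56 → -$923.62
  Feb: +$923.62 → $0.00
Lowest trial balance = -$2,514.20 (Jun)
Initial deposit = cushion − low point = $1,847.24 − (-$2,514.20) = $4,361.44

$4,361.44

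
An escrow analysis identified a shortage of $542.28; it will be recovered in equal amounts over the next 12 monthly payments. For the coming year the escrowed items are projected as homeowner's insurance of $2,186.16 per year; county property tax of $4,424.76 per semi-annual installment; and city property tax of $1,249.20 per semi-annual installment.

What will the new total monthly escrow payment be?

Homeowner's insurance = $2,186.16 annually
County property tax = $4,424.76 × 2 = $8,849.52 annually
City property tax = $1,249.20 × 2 = $2,498.40 annually
Total annual escrow = $13,534.08
Monthly escrow = $13,534.08 ÷ 12 = $1,127.84
Shortage per month = $542.28 ÷ 12 = $45.19
Adjusted monthly = $1,127.84 + $45.19 = $1,173.03

$1,173.03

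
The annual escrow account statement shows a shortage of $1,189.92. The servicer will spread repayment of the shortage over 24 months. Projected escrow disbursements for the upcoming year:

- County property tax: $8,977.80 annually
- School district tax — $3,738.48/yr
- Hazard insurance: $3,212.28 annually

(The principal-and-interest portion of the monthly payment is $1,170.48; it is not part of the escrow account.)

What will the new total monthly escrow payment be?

$1,376.96

County property tax: $8,977.80/yr
School district tax: $3,738.48/yr
Hazard insurance: $3,212.28/yr
Total annual escrow = $15,928.56
Monthly escrow = $15,928.56 / 12 = $1,327.38
Shortage per month = $1,189.92 / 24 = $49.58
Adjusted monthly = $1,327.38 + $49.58 = $1,376.96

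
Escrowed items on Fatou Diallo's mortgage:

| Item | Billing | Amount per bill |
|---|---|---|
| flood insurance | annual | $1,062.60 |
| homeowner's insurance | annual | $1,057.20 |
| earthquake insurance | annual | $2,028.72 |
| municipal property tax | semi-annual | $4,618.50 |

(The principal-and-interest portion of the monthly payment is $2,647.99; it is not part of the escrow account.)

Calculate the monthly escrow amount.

Flood insurance = $1,062.60
Homeowner's insurance = $1,057.20
Earthquake insurance = $2,028.72
Municipal property tax = $4,618.50 × 2 = $9,237.00
Yearly total = $13,385.52
Monthly escrow = $13,385.52 / 12 = $1,115.46

$1,115.46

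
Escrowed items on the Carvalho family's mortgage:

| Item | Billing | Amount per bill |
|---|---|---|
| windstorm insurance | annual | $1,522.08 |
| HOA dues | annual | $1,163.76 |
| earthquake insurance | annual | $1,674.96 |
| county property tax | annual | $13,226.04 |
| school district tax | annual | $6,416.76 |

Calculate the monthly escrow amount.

Windstorm insurance: $1,522.08 per year
HOA dues: $1,163.76 per year
Earthquake insurance: $1,674.96 per year
County property tax: $13,226.04 per year
School district tax: $6,416.76 per year
Total per year = $24,003.60
Monthly = $24,003.60 / 12 = $2,000.30

$2,000.30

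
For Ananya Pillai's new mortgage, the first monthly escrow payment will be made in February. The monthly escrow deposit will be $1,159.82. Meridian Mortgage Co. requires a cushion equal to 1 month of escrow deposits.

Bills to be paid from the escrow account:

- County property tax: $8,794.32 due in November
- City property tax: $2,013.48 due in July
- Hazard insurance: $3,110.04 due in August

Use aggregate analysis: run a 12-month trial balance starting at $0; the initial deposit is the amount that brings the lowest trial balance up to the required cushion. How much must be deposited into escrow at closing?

Cushion = 1 × $1,159.82 = $1,159.82
Trial balance (start $0, +$1,159.82 each month, − disbursements):
  Feb: +$1,159.82 → $1,159.82
  Mar: +$1,159.82 → $2,319.64
  Apr: +$1,159.82 → $3,479.46
  May: +$1,159.82 → $4,639.28
  Jun: +$1,159.82 → $5,799.10
  Jul: +$1,159.82 − $2,013.48 → $4,945.44
  Aug: +$1,159.82 − $3,110.04 → $2,995.22
  Sep: +$1,159.82 → $4,155.04
  Oct: +$1,159.82 → $5,314.86
  Nov: +$1,159.82 − $8,794.32 → -$2,319.64
  Dec: +$1,159.82 → -$1,159.82
  Jan: +$1,159.82 → $0.00
Lowest trial balance = -$2,319.64 (Nov)
Initial deposit = cushion − low point = $1,159.82 − (-$2,319.64) = $3,479.46

$3,479.46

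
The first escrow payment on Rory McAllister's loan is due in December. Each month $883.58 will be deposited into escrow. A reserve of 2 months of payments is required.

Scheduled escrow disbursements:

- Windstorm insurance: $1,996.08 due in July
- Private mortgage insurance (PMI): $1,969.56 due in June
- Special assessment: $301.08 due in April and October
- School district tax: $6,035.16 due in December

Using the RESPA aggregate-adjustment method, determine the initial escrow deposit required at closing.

$6,918.74

Cushion = 2 × $883.58 = $1,767.16
Trial balance (start $0, +$883.58 each month, − disbursements):
  Dec: +$883.58 − $6,035.16 → -$5,151.58
  Jan: +$883.58 → -$4,268.00
  Feb: +$883.58 → -$3,384.42
  Mar: +$883.58 → -$2,500.84
  Apr: +$883.58 − $301.08 → -$1,918.34
  May: +$883.58 → -$1,034.76
  Jun: +$883.58 − $1,969.56 → -$2,120.74
  Jul: +$883.58 − $1,996.08 → -$3,233.24
  Aug: +$883.58 → -$2,349.66
  Sep: +$883.58 → -$1,466.08
  Oct: +$883.58 − $301.08 → -$883.58
  Nov: +$883.58 → $0.00
Lowest trial balance = -$5,151.58 (Dec)
Initial deposit = cushion − low point = $1,767.16 − (-$5,151.58) = $6,918.74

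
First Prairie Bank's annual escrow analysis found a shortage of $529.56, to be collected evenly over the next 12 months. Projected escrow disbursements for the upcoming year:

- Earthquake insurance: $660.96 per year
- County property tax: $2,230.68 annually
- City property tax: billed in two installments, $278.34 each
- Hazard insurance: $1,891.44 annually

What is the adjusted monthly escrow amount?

$489.11

Earthquake insurance: $660.96 annually
County property tax: $2,230.68 annually
City property tax: $278.34 × 2 = $556.68 annually
Hazard insurance: $1,891.44 annually
Yearly total = $5,339.76
Monthly = $5,339.76 / 12 = $444.98
Monthly shortage recovery: $529.56 ÷ 12 = $44.13
New monthly escrow = $444.98 + $44.13 = $489.11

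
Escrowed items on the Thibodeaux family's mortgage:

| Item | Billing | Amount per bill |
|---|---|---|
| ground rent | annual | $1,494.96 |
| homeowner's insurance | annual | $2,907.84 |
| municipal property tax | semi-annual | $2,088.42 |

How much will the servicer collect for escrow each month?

Ground rent: $1,494.96 per year
Homeowner's insurance: $2,907.84 per year
Municipal property tax: $2,088.42 × 2 = $4,176.84 per year
Total per year = $8,579.64
Base monthly escrow = $8,579.64 ÷ 12 = $714.97

$714.97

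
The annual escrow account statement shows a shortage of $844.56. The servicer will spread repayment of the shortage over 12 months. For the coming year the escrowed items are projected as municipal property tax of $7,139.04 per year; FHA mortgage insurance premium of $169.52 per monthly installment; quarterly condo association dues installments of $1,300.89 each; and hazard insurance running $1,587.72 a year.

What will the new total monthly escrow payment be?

$1,400.76

Municipal property tax: $7,139.04 annually
FHA mortgage insurance premium: $169.52 × 12 = $2,034.24 annually
Condo association dues: $1,300.89 × 4 = $5,203.56 annually
Hazard insurance: $1,587.72 annually
Total annual escrow = $7,139.04 + $2,034.24 + $5,203.56 + $1,587.72 = $15,964.56
Base monthly escrow = $15,964.56 / 12 = $1,330.38
Shortage per month = $844.56 ÷ 12 = $70.38
New monthly escrow = $1,330.38 + $70.38 = $1,400.76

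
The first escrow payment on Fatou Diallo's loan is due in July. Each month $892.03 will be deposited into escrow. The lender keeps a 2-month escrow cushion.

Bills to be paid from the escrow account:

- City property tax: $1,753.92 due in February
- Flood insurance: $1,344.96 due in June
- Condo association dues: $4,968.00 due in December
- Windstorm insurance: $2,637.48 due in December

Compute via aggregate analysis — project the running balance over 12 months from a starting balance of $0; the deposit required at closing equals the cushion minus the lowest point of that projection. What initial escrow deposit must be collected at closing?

Cushion = 2 × $892.03 = $1,784.06
Trial balance (start $0, +$892.03 each month, − disbursements):
  Jul: +$892.03 → $892.03
  Aug: +$892.03 → $1,784.06
  Sep: +$892.03 → $2,676.09
  Oct: +$892.03 → $3,568.12
  Nov: +$892.03 → $4,460.15
  Dec: +$892.03 − $7,605.48 → -$2,253.30
  Jan: +$892.03 → -$1,361.27
  Feb: +$892.03 − $1,753.92 → -$2,223.16
  Mar: +$892.03 → -$1,331.13
  Apr: +$892.03 → -$439.10
  May: +$892.03 → $452.93
  Jun: +$892.03 − $1,344.96 → $0.00
Lowest trial balance = -$2,253.30 (Dec)
Initial deposit = cushion − low point = $1,784.06 − (-$2,253.30) = $4,037.36

$4,037.36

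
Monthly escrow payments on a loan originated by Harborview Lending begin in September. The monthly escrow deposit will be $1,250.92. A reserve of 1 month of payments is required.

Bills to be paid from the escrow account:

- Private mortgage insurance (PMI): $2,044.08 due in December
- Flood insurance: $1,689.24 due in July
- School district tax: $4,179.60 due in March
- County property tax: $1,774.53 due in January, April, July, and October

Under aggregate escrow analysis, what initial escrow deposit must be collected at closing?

$2,790.83

Cushion = 1 × $1,250.92 = $1,250.92
Trial balance (start $0, +$1,250.92 each month, − disbursements):
  Sep: +$1,250.92 → $1,250.92
  Oct: +$1,250.92 − $1,774.53 → $727.31
  Nov: +$1,250.92 → $1,978.23
  Dec: +$1,250.92 − $2,044.08 → $1,185.07
  Jan: +$1,250.92 − $1,774.53 → $661.46
  Feb: +$1,250.92 → $1,912.38
  Mar: +$1,250.92 − $4,179.60 → -$1,016.30
  Apr: +$1,250.92 − $1,774.53 → -$1,539.91
  May: +$1,250.92 → -$288.99
  Jun: +$1,250.92 → $961.93
  Jul: +$1,250.92 − $3,463.77 → -$1,250.92
  Aug: +$1,250.92 → $0.00
Lowest trial balance = -$1,539.91 (Apr)
Initial deposit = cushion − low point = $1,250.92 − (-$1,539.91) = $2,790.83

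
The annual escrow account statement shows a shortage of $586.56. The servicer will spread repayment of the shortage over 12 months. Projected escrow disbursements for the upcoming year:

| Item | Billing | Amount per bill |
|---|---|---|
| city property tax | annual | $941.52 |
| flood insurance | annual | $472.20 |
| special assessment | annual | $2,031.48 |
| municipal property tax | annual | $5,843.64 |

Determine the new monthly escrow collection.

City property tax — $941.52/yr
Flood insurance — $472.20/yr
Special assessment — $2,031.48/yr
Municipal property tax — $5,843.64/yr
Total per year = $9,288.84
Monthly = $9,288.84 / 12 = $774.07
Monthly shortage recovery: $586.56 / 12 = $48.88
Adjusted monthly = $774.07 + $48.88 = $822.95

$822.95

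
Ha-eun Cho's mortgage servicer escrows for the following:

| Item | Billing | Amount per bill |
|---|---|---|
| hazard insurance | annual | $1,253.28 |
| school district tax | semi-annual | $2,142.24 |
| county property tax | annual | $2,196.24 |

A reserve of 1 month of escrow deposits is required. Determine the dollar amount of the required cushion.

Hazard insurance — $1,253.28/yr
School district tax — $2,142.24 × 2 = $4,284.48/yr
County property tax — $2,196.24/yr
Yearly total = $1,253.28 + $4,284.48 + $2,196.24 = $7,734.00
Monthly = $7,734.00 / 12 = $644.50
Reserve = 1 × $644.50 = $644.50

$644.50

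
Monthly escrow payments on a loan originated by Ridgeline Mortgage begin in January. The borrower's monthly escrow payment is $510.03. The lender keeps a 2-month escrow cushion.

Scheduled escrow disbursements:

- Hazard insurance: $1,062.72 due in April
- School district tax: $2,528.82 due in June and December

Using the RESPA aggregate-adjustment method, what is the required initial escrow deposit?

$1,551.42

Cushion = 2 × $510.03 = $1,020.06
Trial balance (start $0, +$510.03 each month, − disbursements):
  Jan: +$510.03 → $510.03
  Feb: +$510.03 → $1,020.06
  Mar: +$510.03 → $1,530.09
  Apr: +$510.03 − $1,062.72 → $977.40
  May: +$510.03 → $1,487.43
  Jun: +$510.03 − $2,528.82 → -$531.36
  Jul: +$510.03 → -$21.33
  Aug: +$510.03 → $488.70
  Sep: +$510.03 → $998.73
  Oct: +$510.03 → $1,508.76
  Nov: +$510.03 → $2,018.79
  Dec: +$510.03 − $2,528.82 → $0.00
Lowest trial balance = -$531.36 (Jun)
Initial deposit = cushion − low point = $1,020.06 − (-$531.36) = $1,551.42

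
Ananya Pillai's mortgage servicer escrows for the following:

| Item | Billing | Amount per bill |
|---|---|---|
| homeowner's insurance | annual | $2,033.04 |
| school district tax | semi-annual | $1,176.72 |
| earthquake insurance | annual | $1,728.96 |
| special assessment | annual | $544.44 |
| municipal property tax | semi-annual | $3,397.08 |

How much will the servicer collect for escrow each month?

$1,121.17

Homeowner's insurance — $2,033.04 annually
School district tax — $1,176.72 × 2 = $2,353.44 annually
Earthquake insurance — $1,728.96 annually
Special assessment — $544.44 annually
Municipal property tax — $3,397.08 × 2 = $6,794.16 annually
Total per year = $13,454.04
Per month = $13,454.04 ÷ 12 = $1,121.17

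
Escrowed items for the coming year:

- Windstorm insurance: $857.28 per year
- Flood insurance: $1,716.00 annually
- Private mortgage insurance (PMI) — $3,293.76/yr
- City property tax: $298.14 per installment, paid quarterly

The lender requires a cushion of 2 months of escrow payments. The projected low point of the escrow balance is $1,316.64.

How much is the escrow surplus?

Windstorm insurance — $857.28 per year
Flood insurance — $1,716.00 per year
Private mortgage insurance (PMI) — $3,293.76 per year
City property tax — $298.14 × 4 = $1,192.56 per year
Combined annual = $7,059.60
Monthly = $7,059.60 / 12 = $588.30
Required reserve = 2 × $588.30 = $1,176.60
Excess over cushion: $1,316.64 − $1,176.60 = $140.04

$140.04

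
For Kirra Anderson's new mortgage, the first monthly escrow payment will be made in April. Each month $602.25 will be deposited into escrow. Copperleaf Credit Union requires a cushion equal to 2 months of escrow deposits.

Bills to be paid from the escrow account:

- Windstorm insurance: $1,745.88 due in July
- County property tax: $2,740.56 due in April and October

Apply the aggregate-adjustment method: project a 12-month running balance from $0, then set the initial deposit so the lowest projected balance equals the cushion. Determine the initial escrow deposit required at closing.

Cushion = 2 × $602.25 = $1,204.50
Trial balance (start $0, +$602.25 each month, − disbursements):
  Apr: +$602.25 − $2,740.56 → -$2,138.31
  May: +$602.25 → -$1,536.06
  Jun: +$602.25 → -$933.81
  Jul: +$602.25 − $1,745.88 → -$2,077.44
  Aug: +$602.25 → -$1,475.19
  Sep: +$602.25 → -$872.94
  Oct: +$602.25 − $2,740.56 → -$3,011.25
  Nov: +$602.25 → -$2,409.00
  Dec: +$602.25 → -$1,806.75
  Jan: +$602.25 → -$1,204.50
  Feb: +$602.25 → -$602.25
  Mar: +$602.25 → $0.00
Lowest trial balance = -$3,011.25 (Oct)
Initial deposit = cushion − low point = $1,204.50 − (-$3,011.25) = $4,215.75

$4,215.75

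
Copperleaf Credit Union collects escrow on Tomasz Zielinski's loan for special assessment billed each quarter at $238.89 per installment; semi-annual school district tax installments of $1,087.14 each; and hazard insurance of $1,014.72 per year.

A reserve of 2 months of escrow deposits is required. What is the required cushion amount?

$690.76

Special assessment = $238.89 × 4 = $955.56 per year
School district tax = $1,087.14 × 2 = $2,174.28 per year
Hazard insurance = $1,014.72 per year
Total per year = $955.56 + $2,174.28 + $1,014.72 = $4,144.56
Monthly = $4,144.56 ÷ 12 = $345.38
Reserve = 2 × $345.38 = $690.76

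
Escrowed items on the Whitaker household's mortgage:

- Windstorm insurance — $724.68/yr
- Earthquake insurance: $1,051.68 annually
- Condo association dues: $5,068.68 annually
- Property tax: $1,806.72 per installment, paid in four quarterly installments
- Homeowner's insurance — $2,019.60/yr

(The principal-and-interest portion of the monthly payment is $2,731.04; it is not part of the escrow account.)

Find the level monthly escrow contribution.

$1,340.96

Windstorm insurance: $724.68 annually
Earthquake insurance: $1,051.68 annually
Condo association dues: $5,068.68 annually
Property tax: $1,806.72 × 4 = $7,226.88 annually
Homeowner's insurance: $2,019.60 annually
Total annual escrow = $724.68 + $1,051.68 + $5,068.68 + $7,226.88 + $2,019.60 = $16,091.52
Monthly escrow = $16,091.52 / 12 = $1,340.96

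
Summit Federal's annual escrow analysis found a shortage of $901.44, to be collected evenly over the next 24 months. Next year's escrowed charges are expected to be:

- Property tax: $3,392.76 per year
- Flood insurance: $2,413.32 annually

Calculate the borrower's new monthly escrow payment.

Property tax: $3,392.76/yr
Flood insurance: $2,413.32/yr
Yearly total = $3,392.76 + $2,413.32 = $5,806.08
Monthly escrow = $5,806.08 / 12 = $483.84
Monthly shortage recovery: $901.44 ÷ 24 = $37.56
Adjusted monthly = $483.84 + $37.56 = $521.40

$521.40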